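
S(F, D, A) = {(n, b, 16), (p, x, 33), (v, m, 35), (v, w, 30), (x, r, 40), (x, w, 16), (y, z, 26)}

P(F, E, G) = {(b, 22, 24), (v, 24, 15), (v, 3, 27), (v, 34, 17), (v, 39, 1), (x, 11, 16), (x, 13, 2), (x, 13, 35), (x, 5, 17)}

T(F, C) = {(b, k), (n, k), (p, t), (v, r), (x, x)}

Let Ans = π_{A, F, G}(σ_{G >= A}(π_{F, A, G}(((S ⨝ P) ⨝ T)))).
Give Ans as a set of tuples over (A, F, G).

{(16, x, 16), (16, x, 17), (16, x, 35)}

Natural join on F: {(v, m, 35, 24, 15), (v, m, 35, 3, 27), (v, m, 35, 34, 17), (v, m, 35, 39, 1), (v, w, 30, 24, 15), (v, w, 30, 3, 27), (v, w, 30, 34, 17), (v, w, 30, 39, 1), (x, r, 40, 11, 16), (x, r, 40, 13, 2), (x, r, 40, 13, 35), (x, r, 40, 5, 17), (x, w, 16, 11, 16), (x, w, 16, 13, 2), (x, w, 16, 13, 35), (x, w, 16, 5, 17)}
Natural join on F: {(v, m, 35, 24, 15, r), (v, m, 35, 3, 27, r), (v, m, 35, 34, 17, r), (v, m, 35, 39, 1, r), (v, w, 30, 24, 15, r), (v, w, 30, 3, 27, r), (v, w, 30, 34, 17, r), (v, w, 30, 39, 1, r), (x, r, 40, 11, 16, x), (x, r, 40, 13, 2, x), (x, r, 40, 13, 35, x), (x, r, 40, 5, 17, x), (x, w, 16, 11, 16, x), (x, w, 16, 13, 2, x), (x, w, 16, 13, 35, x), (x, w, 16, 5, 17, x)}
Keep only column(s) F, A, G: {(v, 30, 1), (v, 30, 15), (v, 30, 17), (v, 30, 27), (v, 35, 1), (v, 35, 15), (v, 35, 17), (v, 35, 27), (x, 16, 16), (x, 16, 17), (x, 16, 2), (x, 16, 35), (x, 40, 16), (x, 40, 17), (x, 40, 2), (x, 40, 35)}
Filtering on G >= A leaves {(x, 16, 16), (x, 16, 17), (x, 16, 35)}.
Keep only column(s) A, F, G: {(16, x, 16), (16, x, 17), (16, x, 35)}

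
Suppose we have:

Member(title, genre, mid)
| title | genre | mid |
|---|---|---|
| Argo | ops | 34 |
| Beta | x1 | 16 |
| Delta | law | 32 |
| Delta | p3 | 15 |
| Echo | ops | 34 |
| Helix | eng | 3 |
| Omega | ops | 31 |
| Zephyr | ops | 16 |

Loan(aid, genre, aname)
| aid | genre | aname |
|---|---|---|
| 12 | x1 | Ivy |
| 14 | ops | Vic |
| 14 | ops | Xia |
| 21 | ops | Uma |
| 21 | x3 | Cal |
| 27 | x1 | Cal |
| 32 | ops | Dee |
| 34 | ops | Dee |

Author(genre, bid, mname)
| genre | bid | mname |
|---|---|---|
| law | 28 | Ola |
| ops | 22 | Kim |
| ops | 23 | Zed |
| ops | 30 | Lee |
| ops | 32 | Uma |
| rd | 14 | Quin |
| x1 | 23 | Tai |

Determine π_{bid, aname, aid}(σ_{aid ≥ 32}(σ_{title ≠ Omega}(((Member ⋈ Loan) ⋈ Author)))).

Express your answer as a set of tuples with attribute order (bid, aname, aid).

{(22, Dee, 32), (22, Dee, 34), (23, Dee, 32), (23, Dee, 34), (30, Dee, 32), (30, Dee, 34), (32, Dee, 32), (32, Dee, 34)}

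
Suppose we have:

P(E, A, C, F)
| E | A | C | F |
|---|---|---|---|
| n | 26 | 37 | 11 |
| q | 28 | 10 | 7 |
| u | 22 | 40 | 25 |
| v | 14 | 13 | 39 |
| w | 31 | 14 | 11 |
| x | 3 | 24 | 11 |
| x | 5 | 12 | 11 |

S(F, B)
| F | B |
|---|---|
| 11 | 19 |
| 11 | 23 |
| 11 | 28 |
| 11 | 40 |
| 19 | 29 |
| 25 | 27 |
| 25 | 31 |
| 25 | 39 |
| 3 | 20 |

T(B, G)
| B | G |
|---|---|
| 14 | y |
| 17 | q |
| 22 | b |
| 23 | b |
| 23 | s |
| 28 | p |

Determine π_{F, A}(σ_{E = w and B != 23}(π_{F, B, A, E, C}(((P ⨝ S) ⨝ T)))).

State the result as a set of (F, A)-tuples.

{(11, 31)}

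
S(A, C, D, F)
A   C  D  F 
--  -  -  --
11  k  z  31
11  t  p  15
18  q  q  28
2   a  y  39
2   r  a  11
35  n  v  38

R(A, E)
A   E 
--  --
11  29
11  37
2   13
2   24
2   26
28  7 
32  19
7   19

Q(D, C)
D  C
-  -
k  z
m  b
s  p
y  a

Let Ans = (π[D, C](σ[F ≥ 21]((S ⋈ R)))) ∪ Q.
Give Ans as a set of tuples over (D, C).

{(k, z), (m, b), (s, p), (y, a), (z, k)}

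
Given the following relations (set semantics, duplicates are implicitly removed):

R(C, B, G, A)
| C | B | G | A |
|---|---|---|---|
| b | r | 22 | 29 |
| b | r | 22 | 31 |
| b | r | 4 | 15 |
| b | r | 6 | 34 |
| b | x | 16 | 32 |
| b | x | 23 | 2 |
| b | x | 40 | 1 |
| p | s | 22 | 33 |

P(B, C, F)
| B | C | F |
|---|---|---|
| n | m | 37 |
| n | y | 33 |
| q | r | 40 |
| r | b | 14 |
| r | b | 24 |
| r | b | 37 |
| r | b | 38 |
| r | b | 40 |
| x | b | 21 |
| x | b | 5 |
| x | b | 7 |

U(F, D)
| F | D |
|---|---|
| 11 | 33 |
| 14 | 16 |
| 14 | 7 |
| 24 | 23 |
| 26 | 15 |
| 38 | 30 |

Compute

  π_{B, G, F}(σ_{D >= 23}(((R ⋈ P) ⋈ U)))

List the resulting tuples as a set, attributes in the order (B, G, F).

{(r, 22, 24), (r, 22, 38), (r, 4, 24), (r, 4, 38), (r, 6, 24), (r, 6, 38)}

Joining R and P on C, B yields {(b, r, 22, 29, 14), (b, r, 22, 29, 24), (b, r, 22, 29, 37), (b, r, 22, 29, 38), (b, r, 22, 29, 40), (b, r, 22, 31, 14), (b, r, 22, 31, 24), (b, r, 22, 31, 37), (b, r, 22, 31, 38), (b, r, 22, 31, 40), (b, r, 4, 15, 14), (b, r, 4, 15, 24), (b, r, 4, 15, 37), (b, r, 4, 15, 38), (b, r, 4, 15, 40), (b, r, 6, 34, 14), (b, r, 6, 34, 24), (b, r, 6, 34, 37), (b, r, 6, 34, 38), (b, r, 6, 34, 40), (b, x, 16, 32, 21), (b, x, 16, 32, 5), (b, x, 16, 32, 7), (b, x, 23, 2, 21), (b, x, 23, 2, 5), (b, x, 23, 2, 7), (b, x, 40, 1, 21), (b, x, 40, 1, 5), (b, x, 40, 1, 7)}.
Joining (R ⋈ P) and U on F yields {(b, r, 22, 29, 14, 16), (b, r, 22, 29, 14, 7), (b, r, 22, 29, 24, 23), (b, r, 22, 29, 38, 30), (b, r, 22, 31, 14, 16), (b, r, 22, 31, 14, 7), (b, r, 22, 31, 24, 23), (b, r, 22, 31, 38, 30), (b, r, 4, 15, 14, 16), (b, r, 4, 15, 14, 7), (b, r, 4, 15, 24, 23), (b, r, 4, 15, 38, 30), (b, r, 6, 34, 14, 16), (b, r, 6, 34, 14, 7), (b, r, 6, 34, 24, 23), (b, r, 6, 34, 38, 30)}.
σ[D >= 23]: keep tuples satisfying D >= 23 → {(b, r, 22, 29, 24, 23), (b, r, 22, 29, 38, 30), (b, r, 22, 31, 24, 23), (b, r, 22, 31, 38, 30), (b, r, 4, 15, 24, 23), (b, r, 4, 15, 38, 30), (b, r, 6, 34, 24, 23), (b, r, 6, 34, 38, 30)}
π_{B, G, F} gives {(r, 22, 24), (r, 22, 38), (r, 4, 24), (r, 4, 38), (r, 6, 24), (r, 6, 38)} (2 duplicate(s) eliminated).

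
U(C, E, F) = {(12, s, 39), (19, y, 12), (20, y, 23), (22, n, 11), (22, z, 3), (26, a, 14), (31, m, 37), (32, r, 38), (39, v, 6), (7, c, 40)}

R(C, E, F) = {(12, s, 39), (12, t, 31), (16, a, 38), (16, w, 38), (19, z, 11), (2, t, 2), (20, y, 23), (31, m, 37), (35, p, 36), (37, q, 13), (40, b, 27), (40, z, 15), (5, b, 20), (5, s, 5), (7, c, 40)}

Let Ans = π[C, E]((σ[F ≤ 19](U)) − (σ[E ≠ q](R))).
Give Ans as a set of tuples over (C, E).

{(19, y), (22, n), (22, z), (26, a), (39, v)}

σ[F ≤ 19]: keep tuples satisfying F ≤ 19 → {(19, y, 12), (22, n, 11), (22, z, 3), (26, a, 14), (39, v, 6)}
σ[E ≠ q]: keep tuples satisfying E ≠ q → {(12, s, 39), (12, t, 31), (16, a, 38), (16, w, 38), (19, z, 11), (2, t, 2), (20, y, 23), (31, m, 37), (35, p, 36), (40, b, 27), (40, z, 15), (5, b, 20), (5, s, 5), (7, c, 40)}
Set difference of the two operands is {(19, y, 12), (22, n, 11), (22, z, 3), (26, a, 14), (39, v, 6)}.
π_{C, E} gives {(19, y), (22, n), (22, z), (26, a), (39, v)}.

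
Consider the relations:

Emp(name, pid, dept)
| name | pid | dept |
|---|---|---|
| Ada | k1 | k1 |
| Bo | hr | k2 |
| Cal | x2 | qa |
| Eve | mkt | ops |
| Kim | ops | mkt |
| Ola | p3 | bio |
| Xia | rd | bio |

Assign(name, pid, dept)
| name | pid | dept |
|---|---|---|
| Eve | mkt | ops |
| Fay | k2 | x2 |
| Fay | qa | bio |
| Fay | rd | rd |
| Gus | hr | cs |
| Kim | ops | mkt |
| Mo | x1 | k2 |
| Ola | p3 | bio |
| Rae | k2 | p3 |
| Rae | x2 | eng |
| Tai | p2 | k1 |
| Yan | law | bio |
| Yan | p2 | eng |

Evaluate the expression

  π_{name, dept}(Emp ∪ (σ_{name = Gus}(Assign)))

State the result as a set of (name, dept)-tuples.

Selection name = Gus: {(Gus, hr, cs)}
Set union of the two operands is {(Ada, k1, k1), (Bo, hr, k2), (Cal, x2, qa), (Eve, mkt, ops), (Gus, hr, cs), (Kim, ops, mkt), (Ola, p3, bio), (Xia, rd, bio)}.
Projecting to name, dept: {(Ada, k1), (Bo, k2), (Cal, qa), (Eve, ops), (Gus, cs), (Kim, mkt), (Ola, bio), (Xia, bio)}

{(Ada, k1), (Bo, k2), (Cal, qa), (Eve, ops), (Gus, cs), (Kim, mkt), (Ola, bio), (Xia, bio)}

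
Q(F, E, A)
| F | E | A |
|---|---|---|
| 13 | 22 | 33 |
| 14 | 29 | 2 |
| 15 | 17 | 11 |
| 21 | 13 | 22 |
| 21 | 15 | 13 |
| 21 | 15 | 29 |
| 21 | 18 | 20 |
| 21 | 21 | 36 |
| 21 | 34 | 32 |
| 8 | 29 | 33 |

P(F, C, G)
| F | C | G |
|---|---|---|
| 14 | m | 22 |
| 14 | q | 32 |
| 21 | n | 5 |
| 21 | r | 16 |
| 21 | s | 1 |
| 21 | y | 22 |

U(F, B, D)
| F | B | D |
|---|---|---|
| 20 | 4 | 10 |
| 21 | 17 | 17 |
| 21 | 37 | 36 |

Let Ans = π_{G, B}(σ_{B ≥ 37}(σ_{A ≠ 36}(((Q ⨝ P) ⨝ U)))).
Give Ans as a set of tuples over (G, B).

Q ⋈ P (natural join on F): {(14, 29, 2, m, 22), (14, 29, 2, q, 32), (21, 13, 22, n, 5), (21, 13, 22, r, 16), (21, 13, 22, s, 1), (21, 13, 22, y, 22), (21, 15, 13, n, 5), (21, 15, 13, r, 16), (21, 15, 13, s, 1), (21, 15, 13, y, 22), (21, 15, 29, n, 5), (21, 15, 29, r, 16), (21, 15, 29, s, 1), (21, 15, 29, y, 22), (21, 18, 20, n, 5), (21, 18, 20, r, 16), (21, 18, 20, s, 1), (21, 18, 20, y, 22), (21, 21, 36, n, 5), (21, 21, 36, r, 16), (21, 21, 36, s, 1), (21, 21, 36, y, 22), (21, 34, 32, n, 5), (21, 34, 32, r, 16), (21, 34, 32, s, 1), (21, 34, 32, y, 22)}
(Q ⨝ P) ⋈ U (natural join on F): {(21, 13, 22, n, 5, 17, 17), (21, 13, 22, n, 5, 37, 36), (21, 13, 22, r, 16, 17, 17), (21, 13, 22, r, 16, 37, 36), (21, 13, 22, s, 1, 17, 17), (21, 13, 22, s, 1, 37, 36), (21, 13, 22, y, 22, 17, 17), (21, 13, 22, y, 22, 37, 36), (21, 15, 13, n, 5, 17, 17), (21, 15, 13, n, 5, 37, 36), (21, 15, 13, r, 16, 17, 17), (21, 15, 13, r, 16, 37, 36), (21, 15, 13, s, 1, 17, 17), (21, 15, 13, s, 1, 37, 36), (21, 15, 13, y, 22, 17, 17), (21, 15, 13, y, 22, 37, 36), (21, 15, 29, n, 5, 17, 17), (21, 15, 29, n, 5, 37, 36), (21, 15, 29, r, 16, 17, 17), (21, 15, 29, r, 16, 37, 36), (21, 15, 29, s, 1, 17, 17), (21, 15, 29, s, 1, 37, 36), (21, 15, 29, y, 22, 17, 17), (21, 15, 29, y, 22, 37, 36), (21, 18, 20, n, 5, 17, 17), (21, 18, 20, n, 5, 37, 36), (21, 18, 20, r, 16, 17, 17), (21, 18, 20, r, 16, 37, 36), (21, 18, 20, s, 1, 17, 17), (21, 18, 20, s, 1, 37, 36), (21, 18, 20, y, 22, 17, 17), (21, 18, 20, y, 22, 37, 36), (21, 21, 36, n, 5, 17, 17), (21, 21, 36, n, 5, 37, 36), (21, 21, 36, r, 16, 17, 17), (21, 21, 36, r, 16, 37, 36), (21, 21, 36, s, 1, 17, 17), (21, 21, 36, s, 1, 37, 36), (21, 21, 36, y, 22, 17, 17), (21, 21, 36, y, 22, 37, 36), (21, 34, 32, n, 5, 17, 17), (21, 34, 32, n, 5, 37, 36), (21, 34, 32, r, 16, 17, 17), (21, 34, 32, r, 16, 37, 36), (21, 34, 32, s, 1, 17, 17), (21, 34, 32, s, 1, 37, 36), (21, 34, 32, y, 22, 17, 17), (21, 34, 32, y, 22, 37, 36)}
σ[A ≠ 36]: keep tuples satisfying A ≠ 36 → {(21, 13, 22, n, 5, 17, 17), (21, 13, 22, n, 5, 37, 36), (21, 13, 22, r, 16, 17, 17), (21, 13, 22, r, 16, 37, 36), (21, 13, 22, s, 1, 17, 17), (21, 13, 22, s, 1, 37, 36), (21, 13, 22, y, 22, 17, 17), (21, 13, 22, y, 22, 37, 36), (21, 15, 13, n, 5, 17, 17), (21, 15, 13, n, 5, 37, 36), (21, 15, 13, r, 16, 17, 17), (21, 15, 13, r, 16, 37, 36), (21, 15, 13, s, 1, 17, 17), (21, 15, 13, s, 1, 37, 36), (21, 15, 13, y, 22, 17, 17), (21, 15, 13, y, 22, 37, 36), (21, 15, 29, n, 5, 17, 17), (21, 15, 29, n, 5, 37, 36), (21, 15, 29, r, 16, 17, 17), (21, 15, 29, r, 16, 37, 36), (21, 15, 29, s, 1, 17, 17), (21, 15, 29, s, 1, 37, 36), (21, 15, 29, y, 22, 17, 17), (21, 15, 29, y, 22, 37, 36), (21, 18, 20, n, 5, 17, 17), (21, 18, 20, n, 5, 37, 36), (21, 18, 20, r, 16, 17, 17), (21, 18, 20, r, 16, 37, 36), (21, 18, 20, s, 1, 17, 17), (21, 18, 20, s, 1, 37, 36), (21, 18, 20, y, 22, 17, 17), (21, 18, 20, y, 22, 37, 36), (21, 34, 32, n, 5, 17, 17), (21, 34, 32, n, 5, 37, 36), (21, 34, 32, r, 16, 17, 17), (21, 34, 32, r, 16, 37, 36), (21, 34, 32, s, 1, 17, 17), (21, 34, 32, s, 1, 37, 36), (21, 34, 32, y, 22, 17, 17), (21, 34, 32, y, 22, 37, 36)}
σ[B ≥ 37]: keep tuples satisfying B ≥ 37 → {(21, 13, 22, n, 5, 37, 36), (21, 13, 22, r, 16, 37, 36), (21, 13, 22, s, 1, 37, 36), (21, 13, 22, y, 22, 37, 36), (21, 15, 13, n, 5, 37, 36), (21, 15, 13, r, 16, 37, 36), (21, 15, 13, s, 1, 37, 36), (21, 15, 13, y, 22, 37, 36), (21, 15, 29, n, 5, 37, 36), (21, 15, 29, r, 16, 37, 36), (21, 15, 29, s, 1, 37, 36), (21, 15, 29, y, 22, 37, 36), (21, 18, 20, n, 5, 37, 36), (21, 18, 20, r, 16, 37, 36), (21, 18, 20, s, 1, 37, 36), (21, 18, 20, y, 22, 37, 36), (21, 34, 32, n, 5, 37, 36), (21, 34, 32, r, 16, 37, 36), (21, 34, 32, s, 1, 37, 36), (21, 34, 32, y, 22, 37, 36)}
Keep only column(s) G, B (16 duplicate(s) eliminated): {(1, 37), (16, 37), (22, 37), (5, 37)}

{(1, 37), (16, 37), (22, 37), (5, 37)}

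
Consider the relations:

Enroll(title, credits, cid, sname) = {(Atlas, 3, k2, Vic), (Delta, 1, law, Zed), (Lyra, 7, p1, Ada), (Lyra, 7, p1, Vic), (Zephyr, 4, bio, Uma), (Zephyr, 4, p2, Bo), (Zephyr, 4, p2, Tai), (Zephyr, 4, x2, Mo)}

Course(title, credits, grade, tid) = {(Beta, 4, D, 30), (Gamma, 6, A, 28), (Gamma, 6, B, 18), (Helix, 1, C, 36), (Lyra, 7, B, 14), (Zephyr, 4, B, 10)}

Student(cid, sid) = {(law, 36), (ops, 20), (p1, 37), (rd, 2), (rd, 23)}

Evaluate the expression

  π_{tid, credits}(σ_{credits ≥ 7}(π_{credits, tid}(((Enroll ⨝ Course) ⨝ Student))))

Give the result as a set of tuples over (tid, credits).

{(14, 7)}

Joining Enroll and Course on title, credits yields {(Lyra, 7, p1, Ada, B, 14), (Lyra, 7, p1, Vic, B, 14), (Zephyr, 4, bio, Uma, B, 10), (Zephyr, 4, p2, Bo, B, 10), (Zephyr, 4, p2, Tai, B, 10), (Zephyr, 4, x2, Mo, B, 10)}.
Joining (Enroll ⨝ Course) and Student on cid yields {(Lyra, 7, p1, Ada, B, 14, 37), (Lyra, 7, p1, Vic, B, 14, 37)}.
Keep only column(s) credits, tid (1 duplicate(s) eliminated): {(7, 14)}
Filtering on credits ≥ 7 leaves {(7, 14)}.
Keep only column(s) tid, credits: {(14, 7)}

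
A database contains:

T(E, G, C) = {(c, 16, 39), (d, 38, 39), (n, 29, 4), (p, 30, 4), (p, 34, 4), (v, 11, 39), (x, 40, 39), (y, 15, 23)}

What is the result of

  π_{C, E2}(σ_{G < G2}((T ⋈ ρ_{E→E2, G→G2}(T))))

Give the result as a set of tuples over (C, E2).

{(39, c), (39, d), (39, x), (4, p)}

ρ[E→E2, G→G2]: schema becomes (E2, G2, C); tuples unchanged.
Joining T and ρ_{E→E2, G→G2}(T) on C yields {(c, 16, 39, c, 16), (c, 16, 39, d, 38), (c, 16, 39, v, 11), (c, 16, 39, x, 40), (d, 38, 39, c, 16), (d, 38, 39, d, 38), (d, 38, 39, v, 11), (d, 38, 39, x, 40), (n, 29, 4, n, 29), (n, 29, 4, p, 30), (n, 29, 4, p, 34), (p, 30, 4, n, 29), (p, 30, 4, p, 30), (p, 30, 4, p, 34), (p, 34, 4, n, 29), (p, 34, 4, p, 30), (p, 34, 4, p, 34), (v, 11, 39, c, 16), (v, 11, 39, d, 38), (v, 11, 39, v, 11), (v, 11, 39, x, 40), (x, 40, 39, c, 16), (x, 40, 39, d, 38), (x, 40, 39, v, 11), (x, 40, 39, x, 40), (y, 15, 23, y, 15)}.
σ[G < G2]: keep tuples satisfying G < G2 → {(c, 16, 39, d, 38), (c, 16, 39, x, 40), (d, 38, 39, x, 40), (n, 29, 4, p, 30), (n, 29, 4, p, 34), (p, 30, 4, p, 34), (v, 11, 39, c, 16), (v, 11, 39, d, 38), (v, 11, 39, x, 40)}
Keep only column(s) C, E2 (5 duplicate(s) eliminated): {(39, c), (39, d), (39, x), (4, p)}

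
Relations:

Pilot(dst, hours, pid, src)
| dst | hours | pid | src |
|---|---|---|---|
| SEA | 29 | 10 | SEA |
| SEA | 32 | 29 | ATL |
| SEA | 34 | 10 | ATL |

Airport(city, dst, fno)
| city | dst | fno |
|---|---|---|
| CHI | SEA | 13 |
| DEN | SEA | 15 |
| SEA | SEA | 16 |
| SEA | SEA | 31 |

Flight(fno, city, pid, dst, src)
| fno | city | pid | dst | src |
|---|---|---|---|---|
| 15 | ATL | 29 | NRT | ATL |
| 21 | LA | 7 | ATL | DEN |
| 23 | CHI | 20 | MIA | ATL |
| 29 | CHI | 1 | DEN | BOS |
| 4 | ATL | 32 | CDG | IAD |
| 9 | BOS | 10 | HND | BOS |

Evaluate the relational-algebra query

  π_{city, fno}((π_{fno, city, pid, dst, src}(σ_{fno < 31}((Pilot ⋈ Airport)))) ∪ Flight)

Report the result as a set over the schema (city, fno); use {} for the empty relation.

Pilot ⋈ Airport (natural join on dst): {(SEA, 29, 10, SEA, CHI, 13), (SEA, 29, 10, SEA, DEN, 15), (SEA, 29, 10, SEA, SEA, 16), (SEA, 29, 10, SEA, SEA, 31), (SEA, 32, 29, ATL, CHI, 13), (SEA, 32, 29, ATL, DEN, 15), (SEA, 32, 29, ATL, SEA, 16), (SEA, 32, 29, ATL, SEA, 31), (SEA, 34, 10, ATL, CHI, 13), (SEA, 34, 10, ATL, DEN, 15), (SEA, 34, 10, ATL, SEA, 16), (SEA, 34, 10, ATL, SEA, 31)}
Filtering on fno < 31 leaves {(SEA, 29, 10, SEA, CHI, 13), (SEA, 29, 10, SEA, DEN, 15), (SEA, 29, 10, SEA, SEA, 16), (SEA, 32, 29, ATL, CHI, 13), (SEA, 32, 29, ATL, DEN, 15), (SEA, 32, 29, ATL, SEA, 16), (SEA, 34, 10, ATL, CHI, 13), (SEA, 34, 10, ATL, DEN, 15), (SEA, 34, 10, ATL, SEA, 16)}.
π[fno, city, pid, dst, src]: project onto (fno, city, pid, dst, src) → {(13, CHI, 10, SEA, ATL), (13, CHI, 10, SEA, SEA), (13, CHI, 29, SEA, ATL), (15, DEN, 10, SEA, ATL), (15, DEN, 10, SEA, SEA), (15, DEN, 29, SEA, ATL), (16, SEA, 10, SEA, ATL), (16, SEA, 10, SEA, SEA), (16, SEA, 29, SEA, ATL)}
Set union of the two operands is {(13, CHI, 10, SEA, ATL), (13, CHI, 10, SEA, SEA), (13, CHI, 29, SEA, ATL), (15, ATL, 29, NRT, ATL), (15, DEN, 10, SEA, ATL), (15, DEN, 10, SEA, SEA), (15, DEN, 29, SEA, ATL), (16, SEA, 10, SEA, ATL), (16, SEA, 10, SEA, SEA), (16, SEA, 29, SEA, ATL), (21, LA, 7, ATL, DEN), (23, CHI, 20, MIA, ATL), (29, CHI, 1, DEN, BOS), (4, ATL, 32, CDG, IAD), (9, BOS, 10, HND, BOS)}.
π[city, fno]: project onto (city, fno) (6 duplicate(s) eliminated) → {(ATL, 15), (ATL, 4), (BOS, 9), (CHI, 13), (CHI, 23), (CHI, 29), (DEN, 15), (LA, 21), (SEA, 16)}

{(ATL, 15), (ATL, 4), (BOS, 9), (CHI, 13), (CHI, 23), (CHI, 29), (DEN, 15), (LA, 21), (SEA, 16)}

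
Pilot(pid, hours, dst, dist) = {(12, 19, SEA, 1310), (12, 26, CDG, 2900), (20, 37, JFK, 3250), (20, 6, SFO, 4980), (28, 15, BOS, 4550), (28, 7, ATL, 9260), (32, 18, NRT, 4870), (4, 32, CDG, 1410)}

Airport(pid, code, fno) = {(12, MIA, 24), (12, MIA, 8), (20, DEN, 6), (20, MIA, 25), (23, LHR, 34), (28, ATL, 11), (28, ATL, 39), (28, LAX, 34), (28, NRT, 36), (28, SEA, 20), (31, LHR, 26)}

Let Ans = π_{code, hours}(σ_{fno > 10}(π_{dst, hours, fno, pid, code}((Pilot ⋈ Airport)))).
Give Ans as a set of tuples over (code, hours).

{(ATL, 15), (ATL, 7), (LAX, 15), (LAX, 7), (MIA, 19), (MIA, 26), (MIA, 37), (MIA, 6), (NRT, 15), (NRT, 7), (SEA, 15), (SEA, 7)}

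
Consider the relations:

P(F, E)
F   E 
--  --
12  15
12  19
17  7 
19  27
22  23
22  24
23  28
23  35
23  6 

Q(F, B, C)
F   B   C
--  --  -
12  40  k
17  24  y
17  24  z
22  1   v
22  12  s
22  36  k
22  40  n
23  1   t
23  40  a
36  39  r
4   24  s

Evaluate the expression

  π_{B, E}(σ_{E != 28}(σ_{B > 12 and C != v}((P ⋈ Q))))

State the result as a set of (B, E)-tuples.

{(24, 7), (36, 23), (36, 24), (40, 15), (40, 19), (40, 23), (40, 24), (40, 35), (40, 6)}

P ⋈ Q (natural join on F): {(12, 15, 40, k), (12, 19, 40, k), (17, 7, 24, y), (17, 7, 24, z), (22, 23, 1, v), (22, 23, 12, s), (22, 23, 36, k), (22, 23, 40, n), (22, 24, 1, v), (22, 24, 12, s), (22, 24, 36, k), (22, 24, 40, n), (23, 28, 1, t), (23, 28, 40, a), (23, 35, 1, t), (23, 35, 40, a), (23, 6, 1, t), (23, 6, 40, a)}
Filtering on B > 12 and C != v leaves {(12, 15, 40, k), (12, 19, 40, k), (17, 7, 24, y), (17, 7, 24, z), (22, 23, 36, k), (22, 23, 40, n), (22, 24, 36, k), (22, 24, 40, n), (23, 28, 40, a), (23, 35, 40, a), (23, 6, 40, a)}.
Filtering on E != 28 leaves {(12, 15, 40, k), (12, 19, 40, k), (17, 7, 24, y), (17, 7, 24, z), (22, 23, 36, k), (22, 23, 40, n), (22, 24, 36, k), (22, 24, 40, n), (23, 35, 40, a), (23, 6, 40, a)}.
Keep only column(s) B, E (1 duplicate(s) eliminated): {(24, 7), (36, 23), (36, 24), (40, 15), (40, 19), (40, 23), (40, 24), (40, 35), (40, 6)}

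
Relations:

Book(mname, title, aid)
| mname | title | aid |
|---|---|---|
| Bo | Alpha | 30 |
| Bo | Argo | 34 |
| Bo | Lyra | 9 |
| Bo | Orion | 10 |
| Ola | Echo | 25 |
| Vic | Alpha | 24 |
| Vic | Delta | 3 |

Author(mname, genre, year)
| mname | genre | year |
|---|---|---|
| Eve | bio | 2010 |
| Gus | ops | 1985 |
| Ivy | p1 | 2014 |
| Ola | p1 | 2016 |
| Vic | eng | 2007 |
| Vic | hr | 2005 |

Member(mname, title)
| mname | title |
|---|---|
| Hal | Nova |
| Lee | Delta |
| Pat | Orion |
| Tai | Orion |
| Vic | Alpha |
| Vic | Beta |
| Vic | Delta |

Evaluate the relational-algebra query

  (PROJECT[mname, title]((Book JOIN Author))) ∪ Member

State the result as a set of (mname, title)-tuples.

Joining Book and Author on mname yields {(Ola, Echo, 25, p1, 2016), (Vic, Alpha, 24, eng, 2007), (Vic, Alpha, 24, hr, 2005), (Vic, Delta, 3, eng, 2007), (Vic, Delta, 3, hr, 2005)}.
Keep only column(s) mname, title (2 duplicate(s) eliminated): {(Ola, Echo), (Vic, Alpha), (Vic, Delta)}
Set union of the two operands is {(Hal, Nova), (Lee, Delta), (Ola, Echo), (Pat, Orion), (Tai, Orion), (Vic, Alpha), (Vic, Beta), (Vic, Delta)}.

{(Hal, Nova), (Lee, Delta), (Ola, Echo), (Pat, Orion), (Tai, Orion), (Vic, Alpha), (Vic, Beta), (Vic, Delta)}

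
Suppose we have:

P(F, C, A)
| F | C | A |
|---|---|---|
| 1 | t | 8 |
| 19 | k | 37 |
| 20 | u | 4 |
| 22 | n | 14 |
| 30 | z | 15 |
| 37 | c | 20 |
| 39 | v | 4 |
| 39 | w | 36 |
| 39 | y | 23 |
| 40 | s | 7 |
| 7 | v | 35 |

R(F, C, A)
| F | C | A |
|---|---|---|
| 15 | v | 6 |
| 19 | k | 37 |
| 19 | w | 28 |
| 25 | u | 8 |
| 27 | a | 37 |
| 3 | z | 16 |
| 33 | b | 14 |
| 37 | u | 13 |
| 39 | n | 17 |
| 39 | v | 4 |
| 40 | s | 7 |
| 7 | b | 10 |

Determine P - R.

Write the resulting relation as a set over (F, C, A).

{(1, t, 8), (20, u, 4), (22, n, 14), (30, z, 15), (37, c, 20), (39, w, 36), (39, y, 23), (7, v, 35)}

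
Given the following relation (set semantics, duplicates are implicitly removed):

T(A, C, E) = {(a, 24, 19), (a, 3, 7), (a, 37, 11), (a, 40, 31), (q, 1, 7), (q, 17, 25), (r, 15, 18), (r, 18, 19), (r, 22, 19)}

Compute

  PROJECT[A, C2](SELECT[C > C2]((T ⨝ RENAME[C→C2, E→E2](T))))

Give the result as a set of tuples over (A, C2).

{(a, 24), (a, 3), (a, 37), (q, 1), (r, 15), (r, 18)}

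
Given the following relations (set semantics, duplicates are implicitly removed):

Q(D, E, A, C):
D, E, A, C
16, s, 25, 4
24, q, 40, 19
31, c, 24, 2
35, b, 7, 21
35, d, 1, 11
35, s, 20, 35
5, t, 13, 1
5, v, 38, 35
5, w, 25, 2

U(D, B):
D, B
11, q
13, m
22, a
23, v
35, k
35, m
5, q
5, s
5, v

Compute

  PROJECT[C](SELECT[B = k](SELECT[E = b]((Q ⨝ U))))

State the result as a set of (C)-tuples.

Joining Q and U on D yields {(35, b, 7, 21, k), (35, b, 7, 21, m), (35, d, 1, 11, k), (35, d, 1, 11, m), (35, s, 20, 35, k), (35, s, 20, 35, m), (5, t, 13, 1, q), (5, t, 13, 1, s), (5, t, 13, 1, v), (5, v, 38, 35, q), (5, v, 38, 35, s), (5, v, 38, 35, v), (5, w, 25, 2, q), (5, w, 25, 2, s), (5, w, 25, 2, v)}.
Selection E = b: {(35, b, 7, 21, k), (35, b, 7, 21, m)}
Selection B = k: {(35, b, 7, 21, k)}
π_{C} gives {21}.

{21}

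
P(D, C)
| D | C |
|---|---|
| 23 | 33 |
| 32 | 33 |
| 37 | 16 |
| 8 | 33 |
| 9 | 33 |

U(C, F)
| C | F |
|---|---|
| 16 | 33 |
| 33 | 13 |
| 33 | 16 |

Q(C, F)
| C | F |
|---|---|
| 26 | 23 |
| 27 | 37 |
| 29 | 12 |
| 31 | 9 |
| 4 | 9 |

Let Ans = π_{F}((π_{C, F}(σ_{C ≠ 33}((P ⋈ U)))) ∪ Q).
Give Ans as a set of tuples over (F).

Joining P and U on C yields {(23, 33, 13), (23, 33, 16), (32, 33, 13), (32, 33, 16), (37, 16, 33), (8, 33, 13), (8, 33, 16), (9, 33, 13), (9, 33, 16)}.
Filtering on C ≠ 33 leaves {(37, 16, 33)}.
π_{C, F} gives {(16, 33)}.
Taking the union: {(16, 33), (26, 23), (27, 37), (29, 12), (31, 9), (4, 9)}
π_{F} gives {12, 23, 33, 37, 9} (1 duplicate(s) eliminated).

{12, 23, 33, 37, 9}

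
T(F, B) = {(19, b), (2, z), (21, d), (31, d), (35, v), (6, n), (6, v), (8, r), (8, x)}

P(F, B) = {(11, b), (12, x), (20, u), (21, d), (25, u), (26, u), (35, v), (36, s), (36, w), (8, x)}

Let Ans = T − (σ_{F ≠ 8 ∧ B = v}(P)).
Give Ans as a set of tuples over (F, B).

{(19, b), (2, z), (21, d), (31, d), (6, n), (6, v), (8, r), (8, x)}

Selection F ≠ 8 ∧ B = v: {(35, v)}
Difference: {(19, b), (2, z), (21, d), (31, d), (35, v), (6, n), (6, v), (8, r), (8, x)} with {(35, v)} → {(19, b), (2, z), (21, d), (31, d), (6, n), (6, v), (8, r), (8, x)}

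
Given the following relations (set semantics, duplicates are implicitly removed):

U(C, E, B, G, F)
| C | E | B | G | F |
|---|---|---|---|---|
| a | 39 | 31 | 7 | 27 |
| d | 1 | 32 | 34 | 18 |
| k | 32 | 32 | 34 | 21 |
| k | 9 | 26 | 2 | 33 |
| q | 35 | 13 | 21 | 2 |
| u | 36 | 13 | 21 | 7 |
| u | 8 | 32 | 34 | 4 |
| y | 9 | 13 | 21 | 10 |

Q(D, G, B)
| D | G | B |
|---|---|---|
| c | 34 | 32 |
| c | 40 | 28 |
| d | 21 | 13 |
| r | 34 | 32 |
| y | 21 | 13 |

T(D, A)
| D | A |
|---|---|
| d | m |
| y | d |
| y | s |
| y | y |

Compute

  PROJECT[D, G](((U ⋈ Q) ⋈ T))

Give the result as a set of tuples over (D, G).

{(d, 21), (y, 21)}

Natural join on B, G: {(d, 1, 32, 34, 18, c), (d, 1, 32, 34, 18, r), (k, 32, 32, 34, 21, c), (k, 32, 32, 34, 21, r), (q, 35, 13, 21, 2, d), (q, 35, 13, 21, 2, y), (u, 36, 13, 21, 7, d), (u, 36, 13, 21, 7, y), (u, 8, 32, 34, 4, c), (u, 8, 32, 34, 4, r), (y, 9, 13, 21, 10, d), (y, 9, 13, 21, 10, y)}
Natural join on D: {(q, 35, 13, 21, 2, d, m), (q, 35, 13, 21, 2, y, d), (q, 35, 13, 21, 2, y, s), (q, 35, 13, 21, 2, y, y), (u, 36, 13, 21, 7, d, m), (u, 36, 13, 21, 7, y, d), (u, 36, 13, 21, 7, y, s), (u, 36, 13, 21, 7, y, y), (y, 9, 13, 21, 10, d, m), (y, 9, 13, 21, 10, y, d), (y, 9, 13, 21, 10, y, s), (y, 9, 13, 21, 10, y, y)}
π_{D, G} gives {(d, 21), (y, 21)} (10 duplicate(s) eliminated).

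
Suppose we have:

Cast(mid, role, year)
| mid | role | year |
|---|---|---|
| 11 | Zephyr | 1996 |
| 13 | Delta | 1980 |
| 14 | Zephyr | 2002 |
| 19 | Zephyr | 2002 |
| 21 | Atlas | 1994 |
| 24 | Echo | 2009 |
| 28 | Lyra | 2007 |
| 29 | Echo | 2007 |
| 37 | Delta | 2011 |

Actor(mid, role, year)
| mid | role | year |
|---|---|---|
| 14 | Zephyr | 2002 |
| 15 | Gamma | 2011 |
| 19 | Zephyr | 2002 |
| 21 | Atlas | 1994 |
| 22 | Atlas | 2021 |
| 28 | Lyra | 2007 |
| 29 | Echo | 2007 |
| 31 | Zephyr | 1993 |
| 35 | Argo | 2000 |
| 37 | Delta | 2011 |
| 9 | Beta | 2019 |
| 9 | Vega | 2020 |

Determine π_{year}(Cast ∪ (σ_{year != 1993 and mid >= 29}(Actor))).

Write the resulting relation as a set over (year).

Filtering on year != 1993 and mid >= 29 leaves {(29, Echo, 2007), (35, Argo, 2000), (37, Delta, 2011)}.
Taking the union: {(11, Zephyr, 1996), (13, Delta, 1980), (14, Zephyr, 2002), (19, Zephyr, 2002), (21, Atlas, 1994), (24, Echo, 2009), (28, Lyra, 2007), (29, Echo, 2007), (35, Argo, 2000), (37, Delta, 2011)}
Projecting to year (2 duplicate(s) eliminated): {1980, 1994, 1996, 2000, 2002, 2007, 2009, 2011}

{1980, 1994, 1996, 2000, 2002, 2007, 2009, 2011}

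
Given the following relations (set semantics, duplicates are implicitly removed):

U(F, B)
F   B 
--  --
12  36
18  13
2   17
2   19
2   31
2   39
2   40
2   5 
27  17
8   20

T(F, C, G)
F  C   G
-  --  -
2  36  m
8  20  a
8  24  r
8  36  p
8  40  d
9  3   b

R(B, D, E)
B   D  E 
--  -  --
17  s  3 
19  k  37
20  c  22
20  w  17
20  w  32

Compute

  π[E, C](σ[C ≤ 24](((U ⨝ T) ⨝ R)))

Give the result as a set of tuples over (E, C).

Natural join on F: {(2, 17, 36, m), (2, 19, 36, m), (2, 31, 36, m), (2, 39, 36, m), (2, 40, 36, m), (2, 5, 36, m), (8, 20, 20, a), (8, 20, 24, r), (8, 20, 36, p), (8, 20, 40, d)}
Natural join on B: {(2, 17, 36, m, s, 3), (2, 19, 36, m, k, 37), (8, 20, 20, a, c, 22), (8, 20, 20, a, w, 17), (8, 20, 20, a, w, 32), (8, 20, 24, r, c, 22), (8, 20, 24, r, w, 17), (8, 20, 24, r, w, 32), (8, 20, 36, p, c, 22), (8, 20, 36, p, w, 17), (8, 20, 36, p, w, 32), (8, 20, 40, d, c, 22), (8, 20, 40, d, w, 17), (8, 20, 40, d, w, 32)}
Apply σ_{C ≤ 24}; surviving tuples: {(8, 20, 20, a, c, 22), (8, 20, 20, a, w, 17), (8, 20, 20, a, w, 32), (8, 20, 24, r, c, 22), (8, 20, 24, r, w, 17), (8, 20, 24, r, w, 32)}
π[E, C]: project onto (E, C) → {(17, 20), (17, 24), (22, 20), (22, 24), (32, 20), (32, 24)}

{(17, 20), (17, 24), (22, 20), (22, 24), (32, 20), (32, 24)}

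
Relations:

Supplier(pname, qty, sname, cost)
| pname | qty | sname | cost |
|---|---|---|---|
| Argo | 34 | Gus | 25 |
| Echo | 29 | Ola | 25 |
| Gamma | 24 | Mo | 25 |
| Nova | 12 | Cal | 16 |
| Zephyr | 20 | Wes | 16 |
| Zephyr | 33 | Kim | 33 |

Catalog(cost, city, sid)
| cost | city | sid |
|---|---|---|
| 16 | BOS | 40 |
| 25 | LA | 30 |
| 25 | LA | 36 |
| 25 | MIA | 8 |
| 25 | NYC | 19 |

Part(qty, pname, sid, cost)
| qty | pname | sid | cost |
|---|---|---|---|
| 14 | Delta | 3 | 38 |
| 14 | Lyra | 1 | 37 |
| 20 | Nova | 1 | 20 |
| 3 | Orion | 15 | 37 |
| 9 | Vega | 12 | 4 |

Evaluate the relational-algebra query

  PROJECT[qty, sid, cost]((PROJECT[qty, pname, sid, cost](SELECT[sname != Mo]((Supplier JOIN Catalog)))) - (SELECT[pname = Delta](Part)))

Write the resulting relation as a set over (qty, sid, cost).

Supplier ⋈ Catalog (natural join on cost): {(Argo, 34, Gus, 25, LA, 30), (Argo, 34, Gus, 25, LA, 36), (Argo, 34, Gus, 25, MIA, 8), (Argo, 34, Gus, 25, NYC, 19), (Echo, 29, Ola, 25, LA, 30), (Echo, 29, Ola, 25, LA, 36), (Echo, 29, Ola, 25, MIA, 8), (Echo, 29, Ola, 25, NYC, 19), (Gamma, 24, Mo, 25, LA, 30), (Gamma, 24, Mo, 25, LA, 36), (Gamma, 24, Mo, 25, MIA, 8), (Gamma, 24, Mo, 25, NYC, 19), (Nova, 12, Cal, 16, BOS, 40), (Zephyr, 20, Wes, 16, BOS, 40)}
Filtering on sname != Mo leaves {(Argo, 34, Gus, 25, LA, 30), (Argo, 34, Gus, 25, LA, 36), (Argo, 34, Gus, 25, MIA, 8), (Argo, 34, Gus, 25, NYC, 19), (Echo, 29, Ola, 25, LA, 30), (Echo, 29, Ola, 25, LA, 36), (Echo, 29, Ola, 25, MIA, 8), (Echo, 29, Ola, 25, NYC, 19), (Nova, 12, Cal, 16, BOS, 40), (Zephyr, 20, Wes, 16, BOS, 40)}.
π[qty, pname, sid, cost]: project onto (qty, pname, sid, cost) → {(12, Nova, 40, 16), (20, Zephyr, 40, 16), (29, Echo, 19, 25), (29, Echo, 30, 25), (29, Echo, 36, 25), (29, Echo, 8, 25), (34, Argo, 19, 25), (34, Argo, 30, 25), (34, Argo, 36, 25), (34, Argo, 8, 25)}
Filtering on pname = Delta leaves {(14, Delta, 3, 38)}.
Taking the difference: {(12, Nova, 40, 16), (20, Zephyr, 40, 16), (29, Echo, 19, 25), (29, Echo, 30, 25), (29, Echo, 36, 25), (29, Echo, 8, 25), (34, Argo, 19, 25), (34, Argo, 30, 25), (34, Argo, 36, 25), (34, Argo, 8, 25)}
π[qty, sid, cost]: project onto (qty, sid, cost) → {(12, 40, 16), (20, 40, 16), (29, 19, 25), (29, 30, 25), (29, 36, 25), (29, 8, 25), (34, 19, 25), (34, 30, 25), (34, 36, 25), (34, 8, 25)}

{(12, 40, 16), (20, 40, 16), (29, 19, 25), (29, 30, 25), (29, 36, 25), (29, 8, 25), (34, 19, 25), (34, 30, 25), (34, 36, 25), (34, 8, 25)}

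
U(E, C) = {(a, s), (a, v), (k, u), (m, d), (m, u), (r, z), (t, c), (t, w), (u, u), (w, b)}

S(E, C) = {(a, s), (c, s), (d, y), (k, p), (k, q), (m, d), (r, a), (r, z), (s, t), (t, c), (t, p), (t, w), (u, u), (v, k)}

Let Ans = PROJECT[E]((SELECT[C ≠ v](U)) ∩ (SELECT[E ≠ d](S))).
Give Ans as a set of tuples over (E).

{a, m, r, t, u}

Apply σ_{C ≠ v}; surviving tuples: {(a, s), (k, u), (m, d), (m, u), (r, z), (t, c), (t, w), (u, u), (w, b)}
Apply σ_{E ≠ d}; surviving tuples: {(a, s), (c, s), (k, p), (k, q), (m, d), (r, a), (r, z), (s, t), (t, c), (t, p), (t, w), (u, u), (v, k)}
Taking the intersection: {(a, s), (m, d), (r, z), (t, c), (t, w), (u, u)}
π_{E} gives {a, m, r, t, u} (1 duplicate(s) eliminated).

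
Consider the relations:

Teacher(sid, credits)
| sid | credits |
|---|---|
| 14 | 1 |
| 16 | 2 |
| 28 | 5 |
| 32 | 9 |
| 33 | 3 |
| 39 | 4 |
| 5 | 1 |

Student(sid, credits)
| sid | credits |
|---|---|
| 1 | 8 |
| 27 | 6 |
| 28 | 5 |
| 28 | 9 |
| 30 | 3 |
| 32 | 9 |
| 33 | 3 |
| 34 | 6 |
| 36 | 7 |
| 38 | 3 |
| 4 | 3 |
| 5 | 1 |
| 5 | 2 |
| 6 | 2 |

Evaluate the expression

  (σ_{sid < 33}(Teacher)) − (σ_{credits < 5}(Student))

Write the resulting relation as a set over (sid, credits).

{(14, 1), (16, 2), (28, 5), (32, 9)}

σ[sid < 33]: keep tuples satisfying sid < 33 → {(14, 1), (16, 2), (28, 5), (32, 9), (5, 1)}
σ[credits < 5]: keep tuples satisfying credits < 5 → {(30, 3), (33, 3), (38, 3), (4, 3), (5, 1), (5, 2), (6, 2)}
Difference: {(14, 1), (16, 2), (28, 5), (32, 9), (5, 1)} with {(30, 3), (33, 3), (38, 3), (4, 3), (5, 1), (5, 2), (6, 2)} → {(14, 1), (16, 2), (28, 5), (32, 9)}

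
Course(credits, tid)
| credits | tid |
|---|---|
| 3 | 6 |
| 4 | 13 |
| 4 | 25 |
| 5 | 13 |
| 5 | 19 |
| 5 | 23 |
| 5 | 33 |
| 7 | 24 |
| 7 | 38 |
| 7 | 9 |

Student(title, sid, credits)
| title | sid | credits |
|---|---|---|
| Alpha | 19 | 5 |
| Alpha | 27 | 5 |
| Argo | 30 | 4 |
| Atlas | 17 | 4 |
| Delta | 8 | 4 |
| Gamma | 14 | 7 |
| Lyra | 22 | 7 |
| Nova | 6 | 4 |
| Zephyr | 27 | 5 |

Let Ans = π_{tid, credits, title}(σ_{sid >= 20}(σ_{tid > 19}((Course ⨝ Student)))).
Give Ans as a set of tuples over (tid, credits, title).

Natural join on credits: {(4, 13, Argo, 30), (4, 13, Atlas, 17), (4, 13, Delta, 8), (4, 13, Nova, 6), (4, 25, Argo, 30), (4, 25, Atlas, 17), (4, 25, Delta, 8), (4, 25, Nova, 6), (5, 13, Alpha, 19), (5, 13, Alpha, 27), (5, 13, Zephyr, 27), (5, 19, Alpha, 19), (5, 19, Alpha, 27), (5, 19, Zephyr, 27), (5, 23, Alpha, 19), (5, 23, Alpha, 27), (5, 23, Zephyr, 27), (5, 33, Alpha, 19), (5, 33, Alpha, 27), (5, 33, Zephyr, 27), (7, 24, Gamma, 14), (7, 24, Lyra, 22), (7, 38, Gamma, 14), (7, 38, Lyra, 22), (7, 9, Gamma, 14), (7, 9, Lyra, 22)}
Filtering on tid > 19 leaves {(4, 25, Argo, 30), (4, 25, Atlas, 17), (4, 25, Delta, 8), (4, 25, Nova, 6), (5, 23, Alpha, 19), (5, 23, Alpha, 27), (5, 23, Zephyr, 27), (5, 33, Alpha, 19), (5, 33, Alpha, 27), (5, 33, Zephyr, 27), (7, 24, Gamma, 14), (7, 24, Lyra, 22), (7, 38, Gamma, 14), (7, 38, Lyra, 22)}.
Filtering on sid >= 20 leaves {(4, 25, Argo, 30), (5, 23, Alpha, 27), (5, 23, Zephyr, 27), (5, 33, Alpha, 27), (5, 33, Zephyr, 27), (7, 24, Lyra, 22), (7, 38, Lyra, 22)}.
Projecting to tid, credits, title: {(23, 5, Alpha), (23, 5, Zephyr), (24, 7, Lyra), (25, 4, Argo), (33, 5, Alpha), (33, 5, Zephyr), (38, 7, Lyra)}

{(23, 5, Alpha), (23, 5, Zephyr), (24, 7, Lyra), (25, 4, Argo), (33, 5, Alpha), (33, 5, Zephyr), (38, 7, Lyra)}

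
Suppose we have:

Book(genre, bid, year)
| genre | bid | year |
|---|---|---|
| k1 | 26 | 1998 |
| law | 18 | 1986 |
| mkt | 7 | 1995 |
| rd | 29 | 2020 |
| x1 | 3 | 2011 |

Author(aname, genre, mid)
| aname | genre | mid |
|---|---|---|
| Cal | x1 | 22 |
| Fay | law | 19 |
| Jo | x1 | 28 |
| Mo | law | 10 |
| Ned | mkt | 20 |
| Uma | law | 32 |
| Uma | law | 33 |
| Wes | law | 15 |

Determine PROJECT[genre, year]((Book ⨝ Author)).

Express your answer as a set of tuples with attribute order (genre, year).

Joining Book and Author on genre yields {(law, 18, 1986, Fay, 19), (law, 18, 1986, Mo, 10), (law, 18, 1986, Uma, 32), (law, 18, 1986, Uma, 33), (law, 18, 1986, Wes, 15), (mkt, 7, 1995, Ned, 20), (x1, 3, 2011, Cal, 22), (x1, 3, 2011, Jo, 28)}.
Projecting to genre, year (5 duplicate(s) eliminated): {(law, 1986), (mkt, 1995), (x1, 2011)}

{(law, 1986), (mkt, 1995), (x1, 2011)}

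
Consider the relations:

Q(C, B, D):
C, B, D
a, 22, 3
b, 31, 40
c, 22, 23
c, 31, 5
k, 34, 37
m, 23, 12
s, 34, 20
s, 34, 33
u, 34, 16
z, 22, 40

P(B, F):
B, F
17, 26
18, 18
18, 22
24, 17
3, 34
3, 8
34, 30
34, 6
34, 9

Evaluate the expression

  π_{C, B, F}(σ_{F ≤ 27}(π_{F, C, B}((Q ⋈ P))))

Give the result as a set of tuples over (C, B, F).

{(k, 34, 6), (k, 34, 9), (s, 34, 6), (s, 34, 9), (u, 34, 6), (u, 34, 9)}

Q ⋈ P (natural join on B): {(k, 34, 37, 30), (k, 34, 37, 6), (k, 34, 37, 9), (s, 34, 20, 30), (s, 34, 20, 6), (s, 34, 20, 9), (s, 34, 33, 30), (s, 34, 33, 6), (s, 34, 33, 9), (u, 34, 16, 30), (u, 34, 16, 6), (u, 34, 16, 9)}
Projecting to F, C, B (3 duplicate(s) eliminated): {(30, k, 34), (30, s, 34), (30, u, 34), (6, k, 34), (6, s, 34), (6, u, 34), (9, k, 34), (9, s, 34), (9, u, 34)}
Apply σ_{F ≤ 27}; surviving tuples: {(6, k, 34), (6, s, 34), (6, u, 34), (9, k, 34), (9, s, 34), (9, u, 34)}
Projecting to C, B, F: {(k, 34, 6), (k, 34, 9), (s, 34, 6), (s, 34, 9), (u, 34, 6), (u, 34, 9)}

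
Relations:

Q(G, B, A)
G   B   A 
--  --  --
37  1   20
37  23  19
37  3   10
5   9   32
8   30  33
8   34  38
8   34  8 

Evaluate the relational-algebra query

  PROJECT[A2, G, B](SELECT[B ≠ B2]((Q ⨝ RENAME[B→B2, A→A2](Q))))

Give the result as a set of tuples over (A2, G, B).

{(10, 37, 1), (10, 37, 23), (19, 37, 1), (19, 37, 3), (20, 37, 23), (20, 37, 3), (33, 8, 34), (38, 8, 30), (8, 8, 30)}

ρ[B→B2, A→A2]: schema becomes (G, B2, A2); tuples unchanged.
Joining Q and RENAME[B→B2, A→A2](Q) on G yields {(37, 1, 20, 1, 20), (37, 1, 20, 23, 19), (37, 1, 20, 3, 10), (37, 23, 19, 1, 20), (37, 23, 19, 23, 19), (37, 23, 19, 3, 10), (37, 3, 10, 1, 20), (37, 3, 10, 23, 19), (37, 3, 10, 3, 10), (5, 9, 32, 9, 32), (8, 30, 33, 30, 33), (8, 30, 33, 34, 38), (8, 30, 33, 34, 8), (8, 34, 38, 30, 33), (8, 34, 38, 34, 38), (8, 34, 38, 34, 8), (8, 34, 8, 30, 33), (8, 34, 8, 34, 38), (8, 34, 8, 34, 8)}.
Selection B ≠ B2: {(37, 1, 20, 23, 19), (37, 1, 20, 3, 10), (37, 23, 19, 1, 20), (37, 23, 19, 3, 10), (37, 3, 10, 1, 20), (37, 3, 10, 23, 19), (8, 30, 33, 34, 38), (8, 30, 33, 34, 8), (8, 34, 38, 30, 33), (8, 34, 8, 30, 33)}
π[A2, G, B]: project onto (A2, G, B) (1 duplicate(s) eliminated) → {(10, 37, 1), (10, 37, 23), (19, 37, 1), (19, 37, 3), (20, 37, 23), (20, 37, 3), (33, 8, 34), (38, 8, 30), (8, 8, 30)}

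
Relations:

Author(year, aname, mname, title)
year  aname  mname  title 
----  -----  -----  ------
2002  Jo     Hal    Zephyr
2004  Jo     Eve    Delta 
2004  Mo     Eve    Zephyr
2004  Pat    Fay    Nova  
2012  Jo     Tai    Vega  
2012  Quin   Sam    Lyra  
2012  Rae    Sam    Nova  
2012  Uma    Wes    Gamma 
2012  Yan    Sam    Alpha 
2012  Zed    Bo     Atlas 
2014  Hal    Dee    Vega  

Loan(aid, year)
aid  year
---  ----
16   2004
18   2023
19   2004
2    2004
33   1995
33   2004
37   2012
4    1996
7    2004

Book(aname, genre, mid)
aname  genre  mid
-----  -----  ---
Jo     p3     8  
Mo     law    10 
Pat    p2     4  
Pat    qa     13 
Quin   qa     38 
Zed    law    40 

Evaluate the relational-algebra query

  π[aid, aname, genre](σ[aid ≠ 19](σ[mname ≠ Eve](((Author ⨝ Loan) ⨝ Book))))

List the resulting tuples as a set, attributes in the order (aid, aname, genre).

Joining Author and Loan on year yields {(2004, Jo, Eve, Delta, 16), (2004, Jo, Eve, Delta, 19), (2004, Jo, Eve, Delta, 2), (2004, Jo, Eve, Delta, 33), (2004, Jo, Eve, Delta, 7), (2004, Mo, Eve, Zephyr, 16), (2004, Mo, Eve, Zephyr, 19), (2004, Mo, Eve, Zephyr, 2), (2004, Mo, Eve, Zephyr, 33), (2004, Mo, Eve, Zephyr, 7), (2004, Pat, Fay, Nova, 16), (2004, Pat, Fay, Nova, 19), (2004, Pat, Fay, Nova, 2), (2004, Pat, Fay, Nova, 33), (2004, Pat, Fay, Nova, 7), (2012, Jo, Tai, Vega, 37), (2012, Quin, Sam, Lyra, 37), (2012, Rae, Sam, Nova, 37), (2012, Uma, Wes, Gamma, 37), (2012, Yan, Sam, Alpha, 37), (2012, Zed, Bo, Atlas, 37)}.
Joining (Author ⨝ Loan) and Book on aname yields {(2004, Jo, Eve, Delta, 16, p3, 8), (2004, Jo, Eve, Delta, 19, p3, 8), (2004, Jo, Eve, Delta, 2, p3, 8), (2004, Jo, Eve, Delta, 33, p3, 8), (2004, Jo, Eve, Delta, 7, p3, 8), (2004, Mo, Eve, Zephyr, 16, law, 10), (2004, Mo, Eve, Zephyr, 19, law, 10), (2004, Mo, Eve, Zephyr, 2, law, 10), (2004, Mo, Eve, Zephyr, 33, law, 10), (2004, Mo, Eve, Zephyr, 7, law, 10), (2004, Pat, Fay, Nova, 16, p2, 4), (2004, Pat, Fay, Nova, 16, qa, 13), (2004, Pat, Fay, Nova, 19, p2, 4), (2004, Pat, Fay, Nova, 19, qa, 13), (2004, Pat, Fay, Nova, 2, p2, 4), (2004, Pat, Fay, Nova, 2, qa, 13), (2004, Pat, Fay, Nova, 33, p2, 4), (2004, Pat, Fay, Nova, 33, qa, 13), (2004, Pat, Fay, Nova, 7, p2, 4), (2004, Pat, Fay, Nova, 7, qa, 13), (2012, Jo, Tai, Vega, 37, p3, 8), (2012, Quin, Sam, Lyra, 37, qa, 38), (2012, Zed, Bo, Atlas, 37, law, 40)}.
σ[mname ≠ Eve]: keep tuples satisfying mname ≠ Eve → {(2004, Pat, Fay, Nova, 16, p2, 4), (2004, Pat, Fay, Nova, 16, qa, 13), (2004, Pat, Fay, Nova, 19, p2, 4), (2004, Pat, Fay, Nova, 19, qa, 13), (2004, Pat, Fay, Nova, 2, p2, 4), (2004, Pat, Fay, Nova, 2, qa, 13), (2004, Pat, Fay, Nova, 33, p2, 4), (2004, Pat, Fay, Nova, 33, qa, 13), (2004, Pat, Fay, Nova, 7, p2, 4), (2004, Pat, Fay, Nova, 7, qa, 13), (2012, Jo, Tai, Vega, 37, p3, 8), (2012, Quin, Sam, Lyra, 37, qa, 38), (2012, Zed, Bo, Atlas, 37, law, 40)}
σ[aid ≠ 19]: keep tuples satisfying aid ≠ 19 → {(2004, Pat, Fay, Nova, 16, p2, 4), (2004, Pat, Fay, Nova, 16, qa, 13), (2004, Pat, Fay, Nova, 2, p2, 4), (2004, Pat, Fay, Nova, 2, qa, 13), (2004, Pat, Fay, Nova, 33, p2, 4), (2004, Pat, Fay, Nova, 33, qa, 13), (2004, Pat, Fay, Nova, 7, p2, 4), (2004, Pat, Fay, Nova, 7, qa, 13), (2012, Jo, Tai, Vega, 37, p3, 8), (2012, Quin, Sam, Lyra, 37, qa, 38), (2012, Zed, Bo, Atlas, 37, law, 40)}
Keep only column(s) aid, aname, genre: {(16, Pat, p2), (16, Pat, qa), (2, Pat, p2), (2, Pat, qa), (33, Pat, p2), (33, Pat, qa), (37, Jo, p3), (37, Quin, qa), (37, Zed, law), (7, Pat, p2), (7, Pat, qa)}

{(16, Pat, p2), (16, Pat, qa), (2, Pat, p2), (2, Pat, qa), (33, Pat, p2), (33, Pat, qa), (37, Jo, p3), (37, Quin, qa), (37, Zed, law), (7, Pat, p2), (7, Pat, qa)}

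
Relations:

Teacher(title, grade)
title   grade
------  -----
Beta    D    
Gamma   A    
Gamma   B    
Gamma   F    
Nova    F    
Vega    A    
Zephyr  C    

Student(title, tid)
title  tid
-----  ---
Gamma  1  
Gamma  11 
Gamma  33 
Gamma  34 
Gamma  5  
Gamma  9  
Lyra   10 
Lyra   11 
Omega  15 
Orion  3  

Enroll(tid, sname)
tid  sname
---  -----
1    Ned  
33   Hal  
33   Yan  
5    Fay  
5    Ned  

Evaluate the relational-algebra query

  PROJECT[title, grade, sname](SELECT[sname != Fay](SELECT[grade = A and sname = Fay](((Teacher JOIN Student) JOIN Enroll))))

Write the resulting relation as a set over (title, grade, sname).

{}

Natural join on title: {(Gamma, A, 1), (Gamma, A, 11), (Gamma, A, 33), (Gamma, A, 34), (Gamma, A, 5), (Gamma, A, 9), (Gamma, B, 1), (Gamma, B, 11), (Gamma, B, 33), (Gamma, B, 34), (Gamma, B, 5), (Gamma, B, 9), (Gamma, F, 1), (Gamma, F, 11), (Gamma, F, 33), (Gamma, F, 34), (Gamma, F, 5), (Gamma, F, 9)}
Natural join on tid: {(Gamma, A, 1, Ned), (Gamma, A, 33, Hal), (Gamma, A, 33, Yan), (Gamma, A, 5, Fay), (Gamma, A, 5, Ned), (Gamma, B, 1, Ned), (Gamma, B, 33, Hal), (Gamma, B, 33, Yan), (Gamma, B, 5, Fay), (Gamma, B, 5, Ned), (Gamma, F, 1, Ned), (Gamma, F, 33, Hal), (Gamma, F, 33, Yan), (Gamma, F, 5, Fay), (Gamma, F, 5, Ned)}
Apply σ_{grade = A and sname = Fay}; surviving tuples: {(Gamma, A, 5, Fay)}
Apply σ_{sname != Fay}; surviving tuples: {}
π[title, grade, sname]: project onto (title, grade, sname) → {}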